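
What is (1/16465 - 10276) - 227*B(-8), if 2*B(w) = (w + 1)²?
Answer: -521528873/32930 ≈ -15838.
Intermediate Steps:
B(w) = (1 + w)²/2 (B(w) = (w + 1)²/2 = (1 + w)²/2)
(1/16465 - 10276) - 227*B(-8) = (1/16465 - 10276) - 227*(1 - 8)²/2 = (1/16465 - 10276) - 227*(-7)²/2 = -169194339/16465 - 227*49/2 = -169194339/16465 - 11123/2 = -521528873/32930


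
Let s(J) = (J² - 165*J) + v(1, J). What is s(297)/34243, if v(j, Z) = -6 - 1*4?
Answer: 39194/34243 ≈ 1.1446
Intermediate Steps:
v(j, Z) = -10 (v(j, Z) = -6 - 4 = -10)
s(J) = -10 + J² - 165*J (s(J) = (J² - 165*J) - 10 = -10 + J² - 165*J)
s(297)/34243 = (-10 + 297² - 165*297)/34243 = (-10 + 88209 - 49005)*(1/34243) = 39194*(1/34243) = 39194/34243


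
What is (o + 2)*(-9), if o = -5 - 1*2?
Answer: 45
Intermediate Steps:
o = -7 (o = -5 - 2 = -7)
(o + 2)*(-9) = (-7 + 2)*(-9) = -5*(-9) = 45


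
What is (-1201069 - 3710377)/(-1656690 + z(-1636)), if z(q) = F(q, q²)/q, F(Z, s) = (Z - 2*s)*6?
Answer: 2455723/818526 ≈ 3.0002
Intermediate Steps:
F(Z, s) = -12*s + 6*Z
z(q) = (-12*q² + 6*q)/q
(-1201069 - 3710377)/(-1656690 + z(-1636)) = (-1201069 - 3710377)/(-1656690 + (6 - 12*(-1636))) = -4911446/(-1656690 + (6 + 19632)) = -4911446/(-1656690 + 19638) = -4911446/(-1637052) = -4911446*(-1/1637052) = 2455723/818526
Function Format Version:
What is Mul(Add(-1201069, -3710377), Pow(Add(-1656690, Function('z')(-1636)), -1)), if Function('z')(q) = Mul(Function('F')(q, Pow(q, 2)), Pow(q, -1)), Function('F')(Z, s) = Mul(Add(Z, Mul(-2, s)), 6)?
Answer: Rational(2455723, 818526) ≈ 3.0002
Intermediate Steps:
Function('F')(Z, s) = Add(Mul(-12, s), Mul(6, Z))
Function('z')(q) = Mul(Pow(q, -1), Add(Mul(-12, Pow(q, 2)), Mul(6, q))) (Function('z')(q) = Mul(Add(Mul(-12, Pow(q, 2)), Mul(6, q)), Pow(q, -1)) = Mul(Pow(q, -1), Add(Mul(-12, Pow(q, 2)), Mul(6, q))))
Mul(Add(-1201069, -3710377), Pow(Add(-1656690, Function('z')(-1636)), -1)) = Mul(Add(-1201069, -3710377), Pow(Add(-1656690, Add(6, Mul(-12, -1636))), -1)) = Mul(-4911446, Pow(Add(-1656690, Add(6, 19632)), -1)) = Mul(-4911446, Pow(Add(-1656690, 19638), -1)) = Mul(-4911446, Pow(-1637052, -1)) = Mul(-4911446, Rational(-1, 1637052)) = Rational(2455723, 818526)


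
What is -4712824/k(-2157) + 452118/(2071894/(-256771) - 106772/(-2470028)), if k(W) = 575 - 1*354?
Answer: -7280042546040406962/93744889416685 ≈ -77658.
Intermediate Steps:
k(W) = 221 (k(W) = 575 - 354 = 221)
-4712824/k(-2157) + 452118/(2071894/(-256771) - 106772/(-2470028)) = -4712824/221 + 452118/(2071894/(-256771) - 106772/(-2470028)) = -4712824*1/221 + 452118/(2071894*(-1/256771) - 106772*(-1/2470028)) = -4712824/221 + 452118/(-2071894/256771 + 26693/617507) = -4712824/221 + 452118/(-1272555059955/158557889897) = -4712824/221 + 452118*(-158557889897/1272555059955) = -4712824/221 - 23895625354817282/424185019985 = -7280042546040406962/93744889416685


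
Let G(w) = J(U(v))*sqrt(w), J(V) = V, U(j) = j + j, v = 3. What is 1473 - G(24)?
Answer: 1473 - 12*sqrt(6) ≈ 1443.6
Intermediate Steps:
U(j) = 2*j
G(w) = 6*sqrt(w) (G(w) = (2*3)*sqrt(w) = 6*sqrt(w))
1473 - G(24) = 1473 - 6*sqrt(24) = 1473 - 6*2*sqrt(6) = 1473 - 12*sqrt(6)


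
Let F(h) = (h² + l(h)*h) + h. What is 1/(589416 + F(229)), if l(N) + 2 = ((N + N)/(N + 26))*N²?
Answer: 255/5663732102 ≈ 4.5023e-8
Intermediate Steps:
l(N) = -2 + 2*N³/(26 + N) (l(N) = -2 + ((N + N)/(N + 26))*N² = -2 + ((2*N)/(26 + N))*N² = -2 + (2*N/(26 + N))*N² = -2 + 2*N³/(26 + N))
F(h) = h + h² + 2*h*(-26 + h³ - h)/(26 + h) (F(h) = (h² + (2*(-26 + h³ - h)/(26 + h))*h) + h = (h² + 2*h*(-26 + h³ - h)/(26 + h)) + h = h + h² + 2*h*(-26 + h³ - h)/(26 + h))
1/(589416 + F(229)) = 1/(589416 + 229*(-26 + 229² + 2*229³ + 25*229)/(26 + 229)) = 1/(589416 + 229*(-26 + 52441 + 2*12008989 + 5725)/255) = 1/(589416 + 229*(1/255)*(-26 + 52441 + 24017978 + 5725)) = 1/(589416 + 229*(1/255)*24076118) = 1/(589416 + 5513431022/255) = 1/(5663732102/255) = 255/5663732102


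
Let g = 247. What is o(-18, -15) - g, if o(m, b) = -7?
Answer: -254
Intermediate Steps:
o(-18, -15) - g = -7 - 1*247 = -7 - 247 = -254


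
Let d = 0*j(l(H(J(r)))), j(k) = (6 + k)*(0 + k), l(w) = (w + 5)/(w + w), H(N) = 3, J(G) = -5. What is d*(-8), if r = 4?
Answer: 0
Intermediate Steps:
l(w) = (5 + w)/(2*w) (l(w) = (5 + w)/((2*w)) = (5 + w)*(1/(2*w)) = (5 + w)/(2*w))
j(k) = k*(6 + k) (j(k) = (6 + k)*k = k*(6 + k))
d = 0 (d = 0*(((1/2)*(5 + 3)/3)*(6 + (1/2)*(5 + 3)/3)) = 0*(((1/2)*(1/3)*8)*(6 + (1/2)*(1/3)*8)) = 0*(4*(6 + 4/3)/3) = 0*((4/3)*(22/3)) = 0*(88/9) = 0)
d*(-8) = 0*(-8) = 0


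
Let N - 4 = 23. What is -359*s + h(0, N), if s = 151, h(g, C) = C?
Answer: -54182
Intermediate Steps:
N = 27 (N = 4 + 23 = 27)
-359*s + h(0, N) = -359*151 + 27 = -54209 + 27 = -54182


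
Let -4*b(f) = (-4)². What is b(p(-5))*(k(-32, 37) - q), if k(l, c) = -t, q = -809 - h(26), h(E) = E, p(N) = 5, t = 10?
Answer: -3300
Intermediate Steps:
b(f) = -4 (b(f) = -¼*(-4)² = -¼*16 = -4)
q = -835 (q = -809 - 1*26 = -809 - 26 = -835)
k(l, c) = -10 (k(l, c) = -1*10 = -10)
b(p(-5))*(k(-32, 37) - q) = -4*(-10 - 1*(-835)) = -4*(-10 + 835) = -4*825 = -3300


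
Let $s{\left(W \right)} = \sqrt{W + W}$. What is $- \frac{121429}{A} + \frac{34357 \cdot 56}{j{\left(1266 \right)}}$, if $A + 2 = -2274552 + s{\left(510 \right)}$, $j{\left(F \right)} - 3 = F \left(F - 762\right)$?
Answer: $\frac{5065094596821206227}{1650550406891403516} + \frac{121429 \sqrt{255}}{2586797948948} \approx 3.0687$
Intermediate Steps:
$j{\left(F \right)} = 3 + F \left(-762 + F\right)$ ($j{\left(F \right)} = 3 + F \left(F - 762\right) = 3 + F \left(-762 + F\right)$)
$s{\left(W \right)} = \sqrt{2} \sqrt{W}$ ($s{\left(W \right)} = \sqrt{2 W} = \sqrt{2} \sqrt{W}$)
$A = -2274554 + 2 \sqrt{255}$ ($A = -2 - \left(2274552 - \sqrt{2} \sqrt{510}\right) = -2 - \left(2274552 - 2 \sqrt{255}\right) = -2274554 + 2 \sqrt{255} \approx -2.2745 \cdot 10^{6}$)
$- \frac{121429}{A} + \frac{34357 \cdot 56}{j{\left(1266 \right)}} = - \frac{121429}{-2274554 + 2 \sqrt{255}} + \frac{34357 \cdot 56}{3 + 1266^{2} - 964692} = - \frac{121429}{-2274554 + 2 \sqrt{255}} + \frac{1923992}{3 + 1602756 - 964692} = - \frac{121429}{-2274554 + 2 \sqrt{255}} + \frac{1923992}{638067} = \frac{1923992}{638067} - \frac{121429}{-2274554 + 2 \sqrt{255}}$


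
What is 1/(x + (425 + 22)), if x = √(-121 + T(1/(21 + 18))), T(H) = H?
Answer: 17433/7797269 - I*√184002/7797269 ≈ 0.0022358 - 5.5013e-5*I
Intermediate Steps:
x = I*√184002/39 (x = √(-121 + 1/(21 + 18)) = √(-121 + 1/39) = √(-4718/39) = I*√184002/39 ≈ 10.999*I)
1/(x + (425 + 22)) = 1/(I*√184002/39 + (425 + 22)) = 1/(I*√184002/39 + 447) = 1/(447 + I*√184002/39)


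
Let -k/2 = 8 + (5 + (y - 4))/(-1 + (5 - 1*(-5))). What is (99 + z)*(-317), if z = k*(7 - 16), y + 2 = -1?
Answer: -75763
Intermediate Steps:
y = -3 (y = -2 - 1 = -3)
k = -140/9 (k = -2*(8 + (5 + (-3 - 4))/(-1 + (5 - 1*(-5)))) = -2*(8 + (5 - 7)/(-1 + (5 + 5))) = -2*(8 - 2/(-1 + 10)) = -2*(8 - 2/9) = -2*70/9 = -140/9 ≈ -15.556)
z = 140 (z = -140*(7 - 16)/9 = -140/9*(-9) = 140)
(99 + z)*(-317) = (99 + 140)*(-317) = 239*(-317) = -75763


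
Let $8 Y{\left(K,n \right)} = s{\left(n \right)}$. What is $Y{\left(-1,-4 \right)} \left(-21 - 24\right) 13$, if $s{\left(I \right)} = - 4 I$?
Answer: $-1170$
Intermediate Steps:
$Y{\left(K,n \right)} = - \frac{n}{2}$ ($Y{\left(K,n \right)} = \frac{\left(-4\right) n}{8} = - \frac{n}{2}$)
$Y{\left(-1,-4 \right)} \left(-21 - 24\right) 13 = \left(- \frac{1}{2}\right) \left(-4\right) \left(-21 - 24\right) 13 = 2 \left(-21 - 24\right) 13 = 2 \left(-45\right) 13 = \left(-90\right) 13 = -1170$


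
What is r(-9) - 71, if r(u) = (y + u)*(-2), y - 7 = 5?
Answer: -77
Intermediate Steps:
y = 12 (y = 7 + 5 = 12)
r(u) = -24 - 2*u (r(u) = (12 + u)*(-2) = -24 - 2*u)
r(-9) - 71 = (-24 - 2*(-9)) - 71 = (-24 + 18) - 71 = -6 - 71 = -77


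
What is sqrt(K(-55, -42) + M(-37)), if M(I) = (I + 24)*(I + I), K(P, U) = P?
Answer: sqrt(907) ≈ 30.116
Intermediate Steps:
M(I) = 2*I*(24 + I) (M(I) = (24 + I)*(2*I) = 2*I*(24 + I))
sqrt(K(-55, -42) + M(-37)) = sqrt(-55 + 2*(-37)*(24 - 37)) = sqrt(-55 + 2*(-37)*(-13)) = sqrt(-55 + 962) = sqrt(907)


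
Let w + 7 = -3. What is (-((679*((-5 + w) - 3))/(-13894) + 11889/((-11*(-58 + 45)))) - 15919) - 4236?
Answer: -20105867011/993421 ≈ -20239.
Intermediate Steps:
w = -10 (w = -7 - 3 = -10)
(-((679*((-5 + w) - 3))/(-13894) + 11889/((-11*(-58 + 45)))) - 15919) - 4236 = (-((679*((-5 - 10) - 3))/(-13894) + 11889/((-11*(-58 + 45)))) - 15919) - 4236 = (-((679*(-15 - 3))*(-1/13894) + 11889/((-11*(-13)))) - 15919) - 4236 = (-((679*(-18))*(-1/13894) + 11889/143) - 15919) - 4236 = (-(-12222*(-1/13894) + 11889*(1/143)) - 15919) - 4236 = (-(6111/6947 + 11889/143) - 15919) - 4236 = (-1*83466756/993421 - 15919) - 4236 = (-83466756/993421 - 15919) - 4236 = -15897735655/993421 - 4236 = -20105867011/993421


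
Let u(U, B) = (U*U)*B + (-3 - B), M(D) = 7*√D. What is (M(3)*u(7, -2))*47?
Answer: -32571*√3 ≈ -56415.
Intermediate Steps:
u(U, B) = -3 - B + B*U² (u(U, B) = U²*B + (-3 - B) = B*U² + (-3 - B) = -3 - B + B*U²)
(M(3)*u(7, -2))*47 = ((7*√3)*(-3 - 1*(-2) - 2*7²))*47 = ((7*√3)*(-3 + 2 - 2*49))*47 = ((7*√3)*(-3 + 2 - 98))*47 = ((7*√3)*(-99))*47 = -693*√3*47 = -32571*√3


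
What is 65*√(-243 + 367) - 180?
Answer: -180 + 130*√31 ≈ 543.81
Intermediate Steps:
65*√(-243 + 367) - 180 = 65*√124 - 180 = 65*(2*√31) - 180 = 130*√31 - 180 = -180 + 130*√31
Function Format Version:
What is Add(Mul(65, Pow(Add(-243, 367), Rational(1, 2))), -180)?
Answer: Add(-180, Mul(130, Pow(31, Rational(1, 2)))) ≈ 543.81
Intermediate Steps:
Add(Mul(65, Pow(Add(-243, 367), Rational(1, 2))), -180) = Add(Mul(65, Pow(124, Rational(1, 2))), -180) = Add(Mul(65, Mul(2, Pow(31, Rational(1, 2)))), -180) = Add(Mul(130, Pow(31, Rational(1, 2))), -180) = Add(-180, Mul(130, Pow(31, Rational(1, 2))))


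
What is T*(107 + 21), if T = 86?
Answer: 11008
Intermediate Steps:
T*(107 + 21) = 86*(107 + 21) = 86*128 = 11008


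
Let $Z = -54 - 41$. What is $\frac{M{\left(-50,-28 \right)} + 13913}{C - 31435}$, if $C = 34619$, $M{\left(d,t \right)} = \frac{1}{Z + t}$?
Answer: $\frac{855649}{195816} \approx 4.3697$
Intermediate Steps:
$Z = -95$ ($Z = -54 - 41 = -95$)
$M{\left(d,t \right)} = \frac{1}{-95 + t}$
$\frac{M{\left(-50,-28 \right)} + 13913}{C - 31435} = \frac{\frac{1}{-95 - 28} + 13913}{34619 - 31435} = \frac{\frac{1}{-123} + 13913}{3184} = \left(- \frac{1}{123} + 13913\right) \frac{1}{3184} = \frac{1711298}{123} \cdot \frac{1}{3184} = \frac{855649}{195816}$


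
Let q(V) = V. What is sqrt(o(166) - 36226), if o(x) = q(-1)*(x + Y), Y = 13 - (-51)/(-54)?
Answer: I*sqrt(1310546)/6 ≈ 190.8*I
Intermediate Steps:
Y = 217/18 (Y = 13 - (-51)*(-1)/54 = 13 - 1*17/18 = 13 - 17/18 = 217/18 ≈ 12.056)
o(x) = -217/18 - x (o(x) = -(x + 217/18) = -(217/18 + x) = -217/18 - x)
sqrt(o(166) - 36226) = sqrt((-217/18 - 1*166) - 36226) = sqrt((-217/18 - 166) - 36226) = sqrt(-3205/18 - 36226) = sqrt(-655273/18) = I*sqrt(1310546)/6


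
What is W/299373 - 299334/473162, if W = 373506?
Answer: 14519388065/23608654571 ≈ 0.61500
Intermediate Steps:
W/299373 - 299334/473162 = 373506/299373 - 299334/473162 = 373506*(1/299373) - 299334*1/473162 = 124502/99791 - 149667/236581 = 14519388065/23608654571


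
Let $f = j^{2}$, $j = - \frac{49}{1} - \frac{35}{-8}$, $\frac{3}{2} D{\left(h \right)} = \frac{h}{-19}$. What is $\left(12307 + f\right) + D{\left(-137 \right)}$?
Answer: $\frac{52178065}{3648} \approx 14303.0$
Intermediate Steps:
$D{\left(h \right)} = - \frac{2 h}{57}$ ($D{\left(h \right)} = \frac{2 \frac{h}{-19}}{3} = \frac{2 h \left(- \frac{1}{19}\right)}{3} = \frac{2 \left(- \frac{h}{19}\right)}{3} = - \frac{2 h}{57}$)
$j = - \frac{357}{8}$ ($j = \left(-49\right) 1 - - \frac{35}{8} = -49 + \frac{35}{8} = - \frac{357}{8} \approx -44.625$)
$f = \frac{127449}{64}$ ($f = \left(- \frac{357}{8}\right)^{2} = \frac{127449}{64} \approx 1991.4$)
$\left(12307 + f\right) + D{\left(-137 \right)} = \left(12307 + \frac{127449}{64}\right) - - \frac{274}{57} = \frac{915097}{64} + \frac{274}{57} = \frac{52178065}{3648}$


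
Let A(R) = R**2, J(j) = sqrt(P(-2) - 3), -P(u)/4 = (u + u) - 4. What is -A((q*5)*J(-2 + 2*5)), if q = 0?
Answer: 0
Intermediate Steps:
P(u) = 16 - 8*u (P(u) = -4*((u + u) - 4) = -4*(2*u - 4) = -4*(-4 + 2*u) = 16 - 8*u)
J(j) = sqrt(29) (J(j) = sqrt((16 - 8*(-2)) - 3) = sqrt((16 + 16) - 3) = sqrt(32 - 3) = sqrt(29))
-A((q*5)*J(-2 + 2*5)) = -((0*5)*sqrt(29))**2 = -(0*sqrt(29))**2 = -1*0**2 = -1*0 = 0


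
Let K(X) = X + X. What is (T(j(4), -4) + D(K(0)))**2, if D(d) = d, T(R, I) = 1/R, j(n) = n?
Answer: 1/16 ≈ 0.062500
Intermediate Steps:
K(X) = 2*X
(T(j(4), -4) + D(K(0)))**2 = (1/4 + 2*0)**2 = (1/4 + 0)**2 = (1/4)**2 = 1/16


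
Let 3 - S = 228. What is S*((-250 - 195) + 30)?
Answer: 93375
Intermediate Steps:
S = -225 (S = 3 - 1*228 = 3 - 228 = -225)
S*((-250 - 195) + 30) = -225*((-250 - 195) + 30) = -225*(-445 + 30) = -225*(-415) = 93375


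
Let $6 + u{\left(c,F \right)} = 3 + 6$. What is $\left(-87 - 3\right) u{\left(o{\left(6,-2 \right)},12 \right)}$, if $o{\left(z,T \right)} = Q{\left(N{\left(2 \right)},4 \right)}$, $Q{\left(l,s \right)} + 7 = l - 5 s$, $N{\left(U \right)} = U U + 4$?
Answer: $-270$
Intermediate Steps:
$N{\left(U \right)} = 4 + U^{2}$ ($N{\left(U \right)} = U^{2} + 4 = 4 + U^{2}$)
$Q{\left(l,s \right)} = -7 + l - 5 s$ ($Q{\left(l,s \right)} = -7 + \left(l - 5 s\right) = -7 + l - 5 s$)
$o{\left(z,T \right)} = -19$ ($o{\left(z,T \right)} = -7 + \left(4 + 2^{2}\right) - 20 = -7 + \left(4 + 4\right) - 20 = -7 + 8 - 20 = -19$)
$u{\left(c,F \right)} = 3$ ($u{\left(c,F \right)} = -6 + \left(3 + 6\right) = -6 + 9 = 3$)
$\left(-87 - 3\right) u{\left(o{\left(6,-2 \right)},12 \right)} = \left(-87 - 3\right) 3 = \left(-90\right) 3 = -270$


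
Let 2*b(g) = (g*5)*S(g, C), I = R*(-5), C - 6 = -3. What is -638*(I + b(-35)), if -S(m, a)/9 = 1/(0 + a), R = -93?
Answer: -464145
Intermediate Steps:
C = 3 (C = 6 - 3 = 3)
I = 465 (I = -93*(-5) = 465)
S(m, a) = -9/a (S(m, a) = -9/(0 + a) = -9/a)
b(g) = -15*g/2 (b(g) = ((g*5)*(-9/3))/2 = ((5*g)*(-9*⅓))/2 = ((5*g)*(-3))/2 = (-15*g)/2 = -15*g/2)
-638*(I + b(-35)) = -638*(465 - 15/2*(-35)) = -638*(465 + 525/2) = -638*1455/2 = -464145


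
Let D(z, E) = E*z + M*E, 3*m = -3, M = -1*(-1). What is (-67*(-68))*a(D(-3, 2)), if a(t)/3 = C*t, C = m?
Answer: 54672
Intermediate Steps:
M = 1
m = -1 (m = (⅓)*(-3) = -1)
C = -1
D(z, E) = E + E*z (D(z, E) = E*z + 1*E = E*z + E = E + E*z)
a(t) = -3*t (a(t) = 3*(-t) = -3*t)
(-67*(-68))*a(D(-3, 2)) = (-67*(-68))*(-6*(1 - 3)) = 4556*(-6*(-2)) = 4556*(-3*(-4)) = 4556*12 = 54672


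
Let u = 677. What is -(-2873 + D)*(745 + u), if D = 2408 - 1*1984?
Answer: 3482478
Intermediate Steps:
D = 424 (D = 2408 - 1984 = 424)
-(-2873 + D)*(745 + u) = -(-2873 + 424)*(745 + 677) = -(-2449)*1422 = -1*(-3482478) = 3482478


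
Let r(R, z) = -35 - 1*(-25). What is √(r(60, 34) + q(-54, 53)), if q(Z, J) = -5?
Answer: I*√15 ≈ 3.873*I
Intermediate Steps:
r(R, z) = -10 (r(R, z) = -35 + 25 = -10)
√(r(60, 34) + q(-54, 53)) = √(-10 - 5) = √(-15) = I*√15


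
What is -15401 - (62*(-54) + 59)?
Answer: -12112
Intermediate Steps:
-15401 - (62*(-54) + 59) = -15401 - (-3348 + 59) = -15401 - 1*(-3289) = -15401 + 3289 = -12112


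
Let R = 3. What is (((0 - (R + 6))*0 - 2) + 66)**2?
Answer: 4096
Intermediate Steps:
(((0 - (R + 6))*0 - 2) + 66)**2 = (((0 - (3 + 6))*0 - 2) + 66)**2 = (((0 - 1*9)*0 - 2) + 66)**2 = (((0 - 9)*0 - 2) + 66)**2 = ((-9*0 - 2) + 66)**2 = ((0 - 2) + 66)**2 = (-2 + 66)**2 = 64**2 = 4096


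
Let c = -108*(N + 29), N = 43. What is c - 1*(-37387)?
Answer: 29611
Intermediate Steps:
c = -7776 (c = -108*(43 + 29) = -108*72 = -7776)
c - 1*(-37387) = -7776 - 1*(-37387) = -7776 + 37387 = 29611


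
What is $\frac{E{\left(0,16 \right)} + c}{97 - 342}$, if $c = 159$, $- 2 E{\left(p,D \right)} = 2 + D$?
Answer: $- \frac{30}{49} \approx -0.61224$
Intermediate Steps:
$E{\left(p,D \right)} = -1 - \frac{D}{2}$ ($E{\left(p,D \right)} = - \frac{2 + D}{2} = -1 - \frac{D}{2}$)
$\frac{E{\left(0,16 \right)} + c}{97 - 342} = \frac{\left(-1 - 8\right) + 159}{97 - 342} = \frac{\left(-1 - 8\right) + 159}{-245} = \left(-9 + 159\right) \left(- \frac{1}{245}\right) = 150 \left(- \frac{1}{245}\right) = - \frac{30}{49}$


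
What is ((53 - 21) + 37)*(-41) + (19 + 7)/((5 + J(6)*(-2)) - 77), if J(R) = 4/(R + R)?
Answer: -308400/109 ≈ -2829.4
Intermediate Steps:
J(R) = 2/R (J(R) = 4/((2*R)) = 4*(1/(2*R)) = 2/R)
((53 - 21) + 37)*(-41) + (19 + 7)/((5 + J(6)*(-2)) - 77) = ((53 - 21) + 37)*(-41) + (19 + 7)/((5 + (2/6)*(-2)) - 77) = (32 + 37)*(-41) + 26/((5 + (2*(1/6))*(-2)) - 77) = 69*(-41) + 26/((5 + (1/3)*(-2)) - 77) = -2829 + 26/((5 - 2/3) - 77) = -2829 + 26/(13/3 - 77) = -2829 + 26/(-218/3) = -2829 + 26*(-3/218) = -2829 - 39/109 = -308400/109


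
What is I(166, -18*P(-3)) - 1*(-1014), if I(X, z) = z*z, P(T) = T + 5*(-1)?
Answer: 21750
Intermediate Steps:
P(T) = -5 + T (P(T) = T - 5 = -5 + T)
I(X, z) = z**2
I(166, -18*P(-3)) - 1*(-1014) = (-18*(-5 - 3))**2 - 1*(-1014) = (-18*(-8))**2 + 1014 = 144**2 + 1014 = 20736 + 1014 = 21750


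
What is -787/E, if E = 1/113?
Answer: -88931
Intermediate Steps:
E = 1/113 ≈ 0.0088496
-787/E = -787/1/113 = -787*113 = -88931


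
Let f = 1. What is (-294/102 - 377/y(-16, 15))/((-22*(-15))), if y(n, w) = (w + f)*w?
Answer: -18169/1346400 ≈ -0.013495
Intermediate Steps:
y(n, w) = w*(1 + w) (y(n, w) = (w + 1)*w = (1 + w)*w = w*(1 + w))
(-294/102 - 377/y(-16, 15))/((-22*(-15))) = (-294/102 - 377*1/(15*(1 + 15)))/((-22*(-15))) = (-294*1/102 - 377/(15*16))/330 = (-49/17 - 377/240)*(1/330) = -18169/4080*1/330 = -18169/1346400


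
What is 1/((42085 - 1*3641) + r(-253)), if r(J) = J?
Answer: 1/38191 ≈ 2.6184e-5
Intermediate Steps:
1/((42085 - 1*3641) + r(-253)) = 1/((42085 - 1*3641) - 253) = 1/((42085 - 3641) - 253) = 1/(38444 - 253) = 1/38191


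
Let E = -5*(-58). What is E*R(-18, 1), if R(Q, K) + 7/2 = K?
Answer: -725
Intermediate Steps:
R(Q, K) = -7/2 + K
E = 290
E*R(-18, 1) = 290*(-7/2 + 1) = 290*(-5/2) = -725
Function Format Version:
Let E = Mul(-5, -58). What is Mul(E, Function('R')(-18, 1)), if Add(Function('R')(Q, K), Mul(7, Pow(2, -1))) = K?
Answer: -725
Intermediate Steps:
Function('R')(Q, K) = Add(Rational(-7, 2), K)
E = 290
Mul(E, Function('R')(-18, 1)) = Mul(290, Add(Rational(-7, 2), 1)) = Mul(290, Rational(-5, 2)) = -725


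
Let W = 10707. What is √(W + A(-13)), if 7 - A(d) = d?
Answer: √10727 ≈ 103.57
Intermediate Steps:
A(d) = 7 - d
√(W + A(-13)) = √(10707 + (7 - 1*(-13))) = √(10707 + (7 + 13)) = √(10707 + 20) = √10727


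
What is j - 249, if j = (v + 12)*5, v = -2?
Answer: -199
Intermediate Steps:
j = 50 (j = (-2 + 12)*5 = 10*5 = 50)
j - 249 = 50 - 249 = -199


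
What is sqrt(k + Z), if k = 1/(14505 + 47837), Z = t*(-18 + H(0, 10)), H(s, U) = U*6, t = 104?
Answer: sqrt(16976341105094)/62342 ≈ 66.091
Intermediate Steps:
H(s, U) = 6*U
Z = 4368 (Z = 104*(-18 + 6*10) = 104*(-18 + 60) = 104*42 = 4368)
k = 1/62342 ≈ 1.6041e-5
sqrt(k + Z) = sqrt(1/62342 + 4368) = sqrt(272309857/62342) = sqrt(16976341105094)/62342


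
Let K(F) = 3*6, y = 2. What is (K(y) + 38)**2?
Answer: 3136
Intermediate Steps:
K(F) = 18
(K(y) + 38)**2 = (18 + 38)**2 = 56**2 = 3136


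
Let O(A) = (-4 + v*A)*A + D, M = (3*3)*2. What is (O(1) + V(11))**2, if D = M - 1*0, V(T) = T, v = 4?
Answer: 841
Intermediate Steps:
M = 18 (M = 9*2 = 18)
D = 18 (D = 18 - 1*0 = 18 + 0 = 18)
O(A) = 18 + A*(-4 + 4*A) (O(A) = (-4 + 4*A)*A + 18 = A*(-4 + 4*A) + 18 = 18 + A*(-4 + 4*A))
(O(1) + V(11))**2 = ((18 - 4*1 + 4*1**2) + 11)**2 = ((18 - 4 + 4*1) + 11)**2 = ((18 - 4 + 4) + 11)**2 = (18 + 11)**2 = 29**2 = 841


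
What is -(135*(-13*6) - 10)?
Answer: 10540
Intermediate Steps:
-(135*(-13*6) - 10) = -(135*(-78) - 10) = -(-10530 - 10) = -1*(-10540) = 10540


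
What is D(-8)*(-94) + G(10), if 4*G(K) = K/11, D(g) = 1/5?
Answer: -2043/110 ≈ -18.573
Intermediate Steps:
D(g) = ⅕
G(K) = K/44 (G(K) = (K/11)/4 = K/44)
D(-8)*(-94) + G(10) = (⅕)*(-94) + (1/44)*10 = -94/5 + 5/22 = -2043/110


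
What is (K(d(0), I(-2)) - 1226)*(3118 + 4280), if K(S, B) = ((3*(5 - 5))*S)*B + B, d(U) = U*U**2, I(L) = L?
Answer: -9084744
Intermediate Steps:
d(U) = U**3
K(S, B) = B (K(S, B) = ((3*0)*S)*B + B = (0*S)*B + B = 0*B + B = 0 + B = B)
(K(d(0), I(-2)) - 1226)*(3118 + 4280) = (-2 - 1226)*(3118 + 4280) = -1228*7398 = -9084744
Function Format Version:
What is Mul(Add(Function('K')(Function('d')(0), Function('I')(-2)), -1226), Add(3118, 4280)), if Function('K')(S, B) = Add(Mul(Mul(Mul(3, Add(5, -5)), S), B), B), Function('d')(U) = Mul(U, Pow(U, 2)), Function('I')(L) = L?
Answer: -9084744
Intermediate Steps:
Function('d')(U) = Pow(U, 3)
Function('K')(S, B) = B (Function('K')(S, B) = Add(Mul(Mul(Mul(3, 0), S), B), B) = Add(Mul(Mul(0, S), B), B) = Add(Mul(0, B), B) = Add(0, B) = B)
Mul(Add(Function('K')(Function('d')(0), Function('I')(-2)), -1226), Add(3118, 4280)) = Mul(Add(-2, -1226), Add(3118, 4280)) = Mul(-1228, 7398) = -9084744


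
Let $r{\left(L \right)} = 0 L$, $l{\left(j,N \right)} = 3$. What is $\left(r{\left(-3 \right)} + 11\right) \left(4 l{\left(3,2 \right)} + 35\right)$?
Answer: $517$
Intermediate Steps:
$r{\left(L \right)} = 0$
$\left(r{\left(-3 \right)} + 11\right) \left(4 l{\left(3,2 \right)} + 35\right) = \left(0 + 11\right) \left(4 \cdot 3 + 35\right) = 11 \left(12 + 35\right) = 11 \cdot 47 = 517$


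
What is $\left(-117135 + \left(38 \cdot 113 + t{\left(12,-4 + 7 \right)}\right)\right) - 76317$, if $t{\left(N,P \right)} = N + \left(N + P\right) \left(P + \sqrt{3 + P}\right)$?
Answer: $-189101 + 15 \sqrt{6} \approx -1.8906 \cdot 10^{5}$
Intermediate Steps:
$\left(-117135 + \left(38 \cdot 113 + t{\left(12,-4 + 7 \right)}\right)\right) - 76317 = \left(-117135 + \left(38 \cdot 113 + \left(12 + \left(-4 + 7\right)^{2} + 12 \left(-4 + 7\right) + 12 \sqrt{3 + \left(-4 + 7\right)} + \left(-4 + 7\right) \sqrt{3 + \left(-4 + 7\right)}\right)\right)\right) - 76317 = \left(-117135 + \left(4294 + \left(12 + 3^{2} + 12 \cdot 3 + 12 \sqrt{3 + 3} + 3 \sqrt{3 + 3}\right)\right)\right) - 76317 = \left(-117135 + \left(4294 + \left(12 + 9 + 36 + 12 \sqrt{6} + 3 \sqrt{6}\right)\right)\right) - 76317 = \left(-117135 + \left(4294 + \left(57 + 15 \sqrt{6}\right)\right)\right) - 76317 = \left(-117135 + \left(4351 + 15 \sqrt{6}\right)\right) - 76317 = \left(-112784 + 15 \sqrt{6}\right) - 76317 = -189101 + 15 \sqrt{6}$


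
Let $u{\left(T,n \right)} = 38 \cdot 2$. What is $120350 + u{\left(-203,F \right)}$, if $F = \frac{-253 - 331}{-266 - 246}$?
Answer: $120426$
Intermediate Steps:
$F = \frac{73}{64}$ ($F = - \frac{584}{-266 - 246} = - \frac{584}{-512} = \left(-584\right) \left(- \frac{1}{512}\right) = \frac{73}{64} \approx 1.1406$)
$u{\left(T,n \right)} = 76$
$120350 + u{\left(-203,F \right)} = 120350 + 76 = 120426$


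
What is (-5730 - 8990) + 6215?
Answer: -8505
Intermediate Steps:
(-5730 - 8990) + 6215 = -14720 + 6215 = -8505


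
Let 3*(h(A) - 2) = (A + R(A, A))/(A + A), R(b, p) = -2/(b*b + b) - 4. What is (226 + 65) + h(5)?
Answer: 65932/225 ≈ 293.03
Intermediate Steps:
R(b, p) = -4 - 2/(b + b**2) (R(b, p) = -2/(b**2 + b) - 4 = -2/(b + b**2) - 4 = -4 - 2/(b + b**2))
h(A) = 2 + (A + 2*(-1 - 2*A - 2*A**2)/(A*(1 + A)))/(6*A) (h(A) = 2 + ((A + 2*(-1 - 2*A - 2*A**2)/(A*(1 + A)))/(A + A))/3 = 2 + ((A + 2*(-1 - 2*A - 2*A**2)/(A*(1 + A)))/((2*A)))/3 = 2 + ((A + 2*(-1 - 2*A - 2*A**2)/(A*(1 + A)))*(1/(2*A)))/3 = 2 + ((A + 2*(-1 - 2*A - 2*A**2)/(A*(1 + A)))/(2*A))/3 = 2 + (A + 2*(-1 - 2*A - 2*A**2)/(A*(1 + A)))/(6*A))
(226 + 65) + h(5) = (226 + 65) + (1/6)*(-2 - 4*5 + 9*5**2 + 13*5**3)/(5**2*(1 + 5)) = 291 + (1/6)*(1/25)*(-2 - 20 + 9*25 + 13*125)/6 = 291 + (1/6)*(1/25)*(1/6)*(-2 - 20 + 225 + 1625) = 291 + (1/6)*(1/25)*(1/6)*1828 = 291 + 457/225 = 65932/225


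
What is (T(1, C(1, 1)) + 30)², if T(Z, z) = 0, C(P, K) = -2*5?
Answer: 900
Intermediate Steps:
C(P, K) = -10
(T(1, C(1, 1)) + 30)² = (0 + 30)² = 30² = 900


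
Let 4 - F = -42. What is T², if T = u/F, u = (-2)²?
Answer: 4/529 ≈ 0.0075614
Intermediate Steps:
F = 46 (F = 4 - 1*(-42) = 4 + 42 = 46)
u = 4
T = 2/23 (T = 4/46 = 4*(1/46) = 2/23 ≈ 0.086957)
T² = (2/23)² = 4/529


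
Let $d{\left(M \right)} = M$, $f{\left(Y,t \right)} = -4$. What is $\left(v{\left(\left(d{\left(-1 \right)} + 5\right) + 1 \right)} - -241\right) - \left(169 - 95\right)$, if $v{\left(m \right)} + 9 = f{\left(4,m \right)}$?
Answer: $154$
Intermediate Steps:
$v{\left(m \right)} = -13$ ($v{\left(m \right)} = -9 - 4 = -13$)
$\left(v{\left(\left(d{\left(-1 \right)} + 5\right) + 1 \right)} - -241\right) - \left(169 - 95\right) = \left(-13 - -241\right) - \left(169 - 95\right) = \left(-13 + 241\right) - \left(169 - 95\right) = 228 - 74 = 154$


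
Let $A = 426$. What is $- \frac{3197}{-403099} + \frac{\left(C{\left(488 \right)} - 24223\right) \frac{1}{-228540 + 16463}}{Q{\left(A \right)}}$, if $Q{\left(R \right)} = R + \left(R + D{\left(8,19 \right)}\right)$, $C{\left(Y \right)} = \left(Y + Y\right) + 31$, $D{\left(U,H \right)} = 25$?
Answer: $\frac{603973264597}{74972999348371} \approx 0.0080559$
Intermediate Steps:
$C{\left(Y \right)} = 31 + 2 Y$ ($C{\left(Y \right)} = 2 Y + 31 = 31 + 2 Y$)
$Q{\left(R \right)} = 25 + 2 R$ ($Q{\left(R \right)} = R + \left(R + 25\right) = R + \left(25 + R\right) = 25 + 2 R$)
$- \frac{3197}{-403099} + \frac{\left(C{\left(488 \right)} - 24223\right) \frac{1}{-228540 + 16463}}{Q{\left(A \right)}} = - \frac{3197}{-403099} + \frac{\left(\left(31 + 2 \cdot 488\right) - 24223\right) \frac{1}{-228540 + 16463}}{25 + 2 \cdot 426} = \left(-3197\right) \left(- \frac{1}{403099}\right) + \frac{\left(\left(31 + 976\right) - 24223\right) \frac{1}{-212077}}{25 + 852} = \frac{3197}{403099} + \frac{\left(1007 - 24223\right) \left(- \frac{1}{212077}\right)}{877} = \frac{3197}{403099} + \left(-23216\right) \left(- \frac{1}{212077}\right) \frac{1}{877} = \frac{3197}{403099} + \frac{23216}{212077} \cdot \frac{1}{877} = \frac{3197}{403099} + \frac{23216}{185991529} = \frac{603973264597}{74972999348371}$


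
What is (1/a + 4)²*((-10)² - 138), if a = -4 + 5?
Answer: -950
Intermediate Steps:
a = 1
(1/a + 4)²*((-10)² - 138) = (1/1 + 4)²*((-10)² - 138) = (1 + 4)²*(100 - 138) = 5²*(-38) = 25*(-38) = -950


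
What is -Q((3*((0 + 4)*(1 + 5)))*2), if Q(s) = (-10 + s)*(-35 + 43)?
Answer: -1072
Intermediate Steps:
Q(s) = -80 + 8*s (Q(s) = (-10 + s)*8 = -80 + 8*s)
-Q((3*((0 + 4)*(1 + 5)))*2) = -(-80 + 8*((3*((0 + 4)*(1 + 5)))*2)) = -(-80 + 8*((3*(4*6))*2)) = -(-80 + 8*((3*24)*2)) = -(-80 + 8*(72*2)) = -(-80 + 8*144) = -(-80 + 1152) = -1*1072 = -1072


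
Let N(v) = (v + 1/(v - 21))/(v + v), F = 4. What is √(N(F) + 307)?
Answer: √1421846/68 ≈ 17.535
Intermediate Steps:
N(v) = (v + 1/(-21 + v))/(2*v) (N(v) = (v + 1/(-21 + v))/((2*v)) = (v + 1/(-21 + v))*(1/(2*v)) = (v + 1/(-21 + v))/(2*v))
√(N(F) + 307) = √((½)*(1 + 4² - 21*4)/(4*(-21 + 4)) + 307) = √((½)*(¼)*(1 + 16 - 84)/(-17) + 307) = √((½)*(¼)*(-1/17)*(-67) + 307) = √(67/136 + 307) = √(41819/136) = √1421846/68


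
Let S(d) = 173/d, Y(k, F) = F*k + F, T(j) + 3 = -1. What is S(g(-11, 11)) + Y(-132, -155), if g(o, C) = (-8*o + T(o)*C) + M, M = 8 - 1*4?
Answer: 974813/48 ≈ 20309.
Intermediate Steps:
T(j) = -4 (T(j) = -3 - 1 = -4)
M = 4 (M = 8 - 4 = 4)
Y(k, F) = F + F*k
g(o, C) = 4 - 8*o - 4*C (g(o, C) = (-8*o - 4*C) + 4 = 4 - 8*o - 4*C)
S(g(-11, 11)) + Y(-132, -155) = 173/(4 - 8*(-11) - 4*11) - 155*(1 - 132) = 173/(4 + 88 - 44) - 155*(-131) = 173/48 + 20305 = 974813/48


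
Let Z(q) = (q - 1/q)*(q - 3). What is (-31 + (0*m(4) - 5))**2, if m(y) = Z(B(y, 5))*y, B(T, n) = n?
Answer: 1296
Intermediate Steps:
Z(q) = (-3 + q)*(q - 1/q) (Z(q) = (q - 1/q)*(-3 + q) = (-3 + q)*(q - 1/q))
m(y) = 48*y/5 (m(y) = (-1 + 5**2 - 3*5 + 3/5)*y = (-1 + 25 - 15 + 3*(1/5))*y = (-1 + 25 - 15 + 3/5)*y = 48*y/5)
(-31 + (0*m(4) - 5))**2 = (-31 + (0*((48/5)*4) - 5))**2 = (-31 + (0*(192/5) - 5))**2 = (-31 + (0 - 5))**2 = (-31 - 5)**2 = (-36)**2 = 1296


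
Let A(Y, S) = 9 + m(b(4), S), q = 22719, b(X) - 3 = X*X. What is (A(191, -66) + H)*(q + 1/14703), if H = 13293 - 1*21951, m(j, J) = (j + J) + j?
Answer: -2898443023066/14703 ≈ -1.9713e+8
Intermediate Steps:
b(X) = 3 + X**2 (b(X) = 3 + X*X = 3 + X**2)
m(j, J) = J + 2*j (m(j, J) = (J + j) + j = J + 2*j)
A(Y, S) = 47 + S (A(Y, S) = 9 + (S + 2*(3 + 4**2)) = 9 + (S + 2*(3 + 16)) = 9 + (S + 2*19) = 9 + (S + 38) = 9 + (38 + S) = 47 + S)
H = -8658 (H = 13293 - 21951 = -8658)
(A(191, -66) + H)*(q + 1/14703) = ((47 - 66) - 8658)*(22719 + 1/14703) = (-19 - 8658)*(22719 + 1/14703) = -8677*334037458/14703 = -2898443023066/14703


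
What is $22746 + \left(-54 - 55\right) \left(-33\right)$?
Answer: $26343$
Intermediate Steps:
$22746 + \left(-54 - 55\right) \left(-33\right) = 22746 - -3597 = 22746 + 3597 = 26343$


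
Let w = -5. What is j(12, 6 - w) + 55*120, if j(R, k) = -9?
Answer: 6591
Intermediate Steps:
j(12, 6 - w) + 55*120 = -9 + 55*120 = -9 + 6600 = 6591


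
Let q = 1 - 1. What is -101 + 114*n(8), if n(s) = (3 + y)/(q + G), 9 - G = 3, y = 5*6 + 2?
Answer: 564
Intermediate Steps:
q = 0
y = 32 (y = 30 + 2 = 32)
G = 6 (G = 9 - 1*3 = 9 - 3 = 6)
n(s) = 35/6 (n(s) = (3 + 32)/(0 + 6) = 35/6)
-101 + 114*n(8) = -101 + 114*(35/6) = -101 + 665 = 564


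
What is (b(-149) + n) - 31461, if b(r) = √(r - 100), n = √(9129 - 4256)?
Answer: -31461 + √4873 + I*√249 ≈ -31391.0 + 15.78*I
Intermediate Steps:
n = √4873 ≈ 69.807
b(r) = √(-100 + r)
(b(-149) + n) - 31461 = (√(-100 - 149) + √4873) - 31461 = (√(-249) + √4873) - 31461 = (I*√249 + √4873) - 31461 = (√4873 + I*√249) - 31461 = -31461 + √4873 + I*√249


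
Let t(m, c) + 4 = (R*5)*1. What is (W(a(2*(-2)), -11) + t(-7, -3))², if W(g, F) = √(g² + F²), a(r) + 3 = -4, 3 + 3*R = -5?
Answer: 4234/9 - 104*√170/3 ≈ 18.446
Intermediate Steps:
R = -8/3 (R = -1 + (⅓)*(-5) = -1 - 5/3 = -8/3 ≈ -2.6667)
a(r) = -7 (a(r) = -3 - 4 = -7)
W(g, F) = √(F² + g²)
t(m, c) = -52/3 (t(m, c) = -4 - 8/3*5*1 = -4 - 40/3*1 = -4 - 40/3 = -52/3)
(W(a(2*(-2)), -11) + t(-7, -3))² = (√((-11)² + (-7)²) - 52/3)² = (√(121 + 49) - 52/3)² = (√170 - 52/3)² = (-52/3 + √170)²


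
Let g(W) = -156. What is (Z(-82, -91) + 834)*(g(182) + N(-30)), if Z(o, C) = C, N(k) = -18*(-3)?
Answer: -75786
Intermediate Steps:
N(k) = 54
(Z(-82, -91) + 834)*(g(182) + N(-30)) = (-91 + 834)*(-156 + 54) = 743*(-102) = -75786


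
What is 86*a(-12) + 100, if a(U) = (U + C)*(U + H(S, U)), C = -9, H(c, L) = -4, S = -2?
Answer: 28996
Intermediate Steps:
a(U) = (-9 + U)*(-4 + U) (a(U) = (U - 9)*(U - 4) = (-9 + U)*(-4 + U))
86*a(-12) + 100 = 86*(36 + (-12)² - 13*(-12)) + 100 = 86*(36 + 144 + 156) + 100 = 86*336 + 100 = 28896 + 100 = 28996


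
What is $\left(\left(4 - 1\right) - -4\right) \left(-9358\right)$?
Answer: $-65506$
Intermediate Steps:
$\left(\left(4 - 1\right) - -4\right) \left(-9358\right) = \left(\left(4 - 1\right) + 4\right) \left(-9358\right) = \left(3 + 4\right) \left(-9358\right) = 7 \left(-9358\right) = -65506$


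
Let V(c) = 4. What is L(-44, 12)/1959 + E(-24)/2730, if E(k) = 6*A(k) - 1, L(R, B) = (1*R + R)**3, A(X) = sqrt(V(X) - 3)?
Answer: -41342417/118846 ≈ -347.87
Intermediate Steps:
A(X) = 1 (A(X) = sqrt(4 - 3) = sqrt(1) = 1)
L(R, B) = 8*R**3 (L(R, B) = (R + R)**3 = (2*R)**3 = 8*R**3)
E(k) = 5 (E(k) = 6*1 - 1 = 6 - 1 = 5)
L(-44, 12)/1959 + E(-24)/2730 = (8*(-44)**3)/1959 + 5/2730 = (8*(-85184))*(1/1959) + 5*(1/2730) = -681472*1/1959 + 1/546 = -681472/1959 + 1/546 = -41342417/118846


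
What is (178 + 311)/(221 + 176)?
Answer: 489/397 ≈ 1.2317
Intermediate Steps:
(178 + 311)/(221 + 176) = 489/397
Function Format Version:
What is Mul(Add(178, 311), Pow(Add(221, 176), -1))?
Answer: Rational(489, 397) ≈ 1.2317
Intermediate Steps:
Mul(Add(178, 311), Pow(Add(221, 176), -1)) = Mul(489, Pow(397, -1)) = Mul(489, Rational(1, 397)) = Rational(489, 397)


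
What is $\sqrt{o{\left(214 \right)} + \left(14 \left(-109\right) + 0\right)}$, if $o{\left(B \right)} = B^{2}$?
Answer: $\sqrt{44270} \approx 210.4$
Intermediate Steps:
$\sqrt{o{\left(214 \right)} + \left(14 \left(-109\right) + 0\right)} = \sqrt{214^{2} + \left(14 \left(-109\right) + 0\right)} = \sqrt{45796 + \left(-1526 + 0\right)} = \sqrt{45796 - 1526} = \sqrt{44270}$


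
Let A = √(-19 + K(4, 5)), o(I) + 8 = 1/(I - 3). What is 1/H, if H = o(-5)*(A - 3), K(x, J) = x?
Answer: 1/65 + I*√15/195 ≈ 0.015385 + 0.019861*I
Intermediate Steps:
o(I) = -8 + 1/(-3 + I) (o(I) = -8 + 1/(I - 3) = -8 + 1/(-3 + I))
A = I*√15 (A = √(-19 + 4) = √(-15) = I*√15 ≈ 3.873*I)
H = 195/8 - 65*I*√15/8 (H = ((25 - 8*(-5))/(-3 - 5))*(I*√15 - 3) = ((25 + 40)/(-8))*(-3 + I*√15) = (-⅛*65)*(-3 + I*√15) = -65*(-3 + I*√15)/8 = 195/8 - 65*I*√15/8 ≈ 24.375 - 31.468*I)
1/H = 1/(195/8 - 65*I*√15/8)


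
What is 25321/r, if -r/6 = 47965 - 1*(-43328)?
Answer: -25321/547758 ≈ -0.046227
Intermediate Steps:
r = -547758 (r = -6*(47965 - 1*(-43328)) = -6*(47965 + 43328) = -6*91293 = -547758)
25321/r = 25321/(-547758) = 25321*(-1/547758) = -25321/547758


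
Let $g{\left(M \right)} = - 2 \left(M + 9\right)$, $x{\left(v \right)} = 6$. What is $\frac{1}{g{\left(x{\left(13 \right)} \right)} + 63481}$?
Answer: $\frac{1}{63451} \approx 1.576 \cdot 10^{-5}$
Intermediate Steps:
$g{\left(M \right)} = -18 - 2 M$ ($g{\left(M \right)} = - 2 \left(9 + M\right) = -18 - 2 M$)
$\frac{1}{g{\left(x{\left(13 \right)} \right)} + 63481} = \frac{1}{\left(-18 - 12\right) + 63481} = \frac{1}{-30 + 63481} = \frac{1}{63451}$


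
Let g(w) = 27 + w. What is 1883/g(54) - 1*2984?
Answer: -239821/81 ≈ -2960.8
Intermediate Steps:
1883/g(54) - 1*2984 = 1883/(27 + 54) - 1*2984 = 1883/81 - 2984 = -239821/81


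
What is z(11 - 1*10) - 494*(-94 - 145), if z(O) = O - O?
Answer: 118066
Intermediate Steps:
z(O) = 0
z(11 - 1*10) - 494*(-94 - 145) = 0 - 494*(-94 - 145) = 0 - 494*(-239) = 0 + 118066 = 118066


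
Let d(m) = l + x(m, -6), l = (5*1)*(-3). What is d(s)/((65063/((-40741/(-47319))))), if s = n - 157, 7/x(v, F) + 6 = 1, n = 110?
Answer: -3340762/15393580485 ≈ -0.00021702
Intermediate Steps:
x(v, F) = -7/5 (x(v, F) = 7/(-6 + 1) = 7/(-5) = 7*(-⅕) = -7/5)
l = -15 (l = 5*(-3) = -15)
s = -47 (s = 110 - 157 = -47)
d(m) = -82/5 (d(m) = -15 - 7/5 = -82/5)
d(s)/((65063/((-40741/(-47319))))) = -82/(5*(65063/((-40741/(-47319))))) = -82/(5*(65063/((-40741*(-1/47319))))) = -82/(5*(65063/(40741/47319))) = -82/(5*(65063*(47319/40741))) = -82/(5*3078716097/40741) = -82/5*40741/3078716097 = -3340762/15393580485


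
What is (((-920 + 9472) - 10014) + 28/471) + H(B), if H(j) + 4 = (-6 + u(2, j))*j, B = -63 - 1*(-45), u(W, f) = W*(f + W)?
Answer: -368294/471 ≈ -781.94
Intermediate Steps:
u(W, f) = W*(W + f)
B = -18 (B = -63 + 45 = -18)
H(j) = -4 + j*(-2 + 2*j) (H(j) = -4 + (-6 + 2*(2 + j))*j = -4 + (-6 + (4 + 2*j))*j = -4 + (-2 + 2*j)*j = -4 + j*(-2 + 2*j))
(((-920 + 9472) - 10014) + 28/471) + H(B) = (((-920 + 9472) - 10014) + 28/471) + (-4 - 2*(-18) + 2*(-18)**2) = ((8552 - 10014) + 28*(1/471)) + (-4 + 36 + 2*324) = (-1462 + 28/471) + (-4 + 36 + 648) = -688574/471 + 680 = -368294/471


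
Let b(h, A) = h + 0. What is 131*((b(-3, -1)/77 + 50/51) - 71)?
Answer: -36040720/3927 ≈ -9177.7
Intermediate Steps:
b(h, A) = h
131*((b(-3, -1)/77 + 50/51) - 71) = 131*((-3/77 + 50/51) - 71) = 131*(3697/3927 - 71) = 131*(-275120/3927) = -36040720/3927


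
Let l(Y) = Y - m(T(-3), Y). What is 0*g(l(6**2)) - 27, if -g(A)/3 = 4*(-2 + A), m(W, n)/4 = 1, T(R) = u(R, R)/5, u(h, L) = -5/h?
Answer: -27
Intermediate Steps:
T(R) = -1/R (T(R) = -5/R/5 = -5/R*(1/5) = -1/R)
m(W, n) = 4 (m(W, n) = 4*1 = 4)
l(Y) = -4 + Y (l(Y) = Y - 1*4 = Y - 4 = -4 + Y)
g(A) = 24 - 12*A (g(A) = -12*(-2 + A) = -3*(-8 + 4*A) = 24 - 12*A)
0*g(l(6**2)) - 27 = 0*(24 - 12*(-4 + 6**2)) - 27 = 0*(24 - 12*(-4 + 36)) - 27 = 0*(24 - 12*32) - 27 = 0*(24 - 384) - 27 = 0*(-360) - 27 = 0 - 27 = -27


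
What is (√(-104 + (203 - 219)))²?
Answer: -120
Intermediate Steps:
(√(-104 + (203 - 219)))² = (√(-104 - 16))² = (√(-120))² = (2*I*√30)² = -120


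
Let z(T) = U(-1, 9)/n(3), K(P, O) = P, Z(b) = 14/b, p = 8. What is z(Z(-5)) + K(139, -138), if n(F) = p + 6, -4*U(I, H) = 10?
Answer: 3887/28 ≈ 138.82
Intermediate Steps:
U(I, H) = -5/2 (U(I, H) = -¼*10 = -5/2)
n(F) = 14 (n(F) = 8 + 6 = 14)
z(T) = -5/28 (z(T) = -5/2/14 = -5/2*1/14 = -5/28)
z(Z(-5)) + K(139, -138) = -5/28 + 139 = 3887/28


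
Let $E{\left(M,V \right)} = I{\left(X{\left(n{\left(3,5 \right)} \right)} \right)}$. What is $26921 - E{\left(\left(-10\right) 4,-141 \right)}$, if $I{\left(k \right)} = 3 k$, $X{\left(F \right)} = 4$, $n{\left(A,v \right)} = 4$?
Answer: $26909$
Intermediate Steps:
$E{\left(M,V \right)} = 12$ ($E{\left(M,V \right)} = 3 \cdot 4 = 12$)
$26921 - E{\left(\left(-10\right) 4,-141 \right)} = 26921 - 12 = 26909$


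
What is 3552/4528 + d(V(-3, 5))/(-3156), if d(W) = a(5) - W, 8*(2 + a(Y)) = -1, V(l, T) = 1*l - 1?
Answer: 1866937/2381728 ≈ 0.78386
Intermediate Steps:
V(l, T) = -1 + l (V(l, T) = l - 1 = -1 + l)
a(Y) = -17/8 (a(Y) = -2 + (1/8)*(-1) = -2 - 1/8 = -17/8)
d(W) = -17/8 - W
3552/4528 + d(V(-3, 5))/(-3156) = 3552/4528 + (-17/8 - (-1 - 3))/(-3156) = 3552*(1/4528) + (-17/8 - 1*(-4))*(-1/3156) = 222/283 + (-17/8 + 4)*(-1/3156) = 222/283 + (15/8)*(-1/3156) = 222/283 - 5/8416 = 1866937/2381728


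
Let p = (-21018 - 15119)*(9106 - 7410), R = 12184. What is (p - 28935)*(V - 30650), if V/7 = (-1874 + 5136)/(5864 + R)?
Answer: 16958778555801521/9024 ≈ 1.8793e+12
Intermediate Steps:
V = 11417/9024 (V = 7*((-1874 + 5136)/(5864 + 12184)) = 7*(3262/18048) = 7*(3262*(1/18048)) = 7*(1631/9024) = 11417/9024 ≈ 1.2652)
p = -61288352 (p = -36137*1696 = -61288352)
(p - 28935)*(V - 30650) = (-61288352 - 28935)*(11417/9024 - 30650) = -61317287*(-276574183/9024) = 16958778555801521/9024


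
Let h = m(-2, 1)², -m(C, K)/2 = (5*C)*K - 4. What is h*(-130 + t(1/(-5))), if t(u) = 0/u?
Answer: -101920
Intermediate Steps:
m(C, K) = 8 - 10*C*K (m(C, K) = -2*((5*C)*K - 4) = -2*(5*C*K - 4) = -2*(-4 + 5*C*K) = 8 - 10*C*K)
h = 784 (h = (8 - 10*(-2)*1)² = (8 + 20)² = 28² = 784)
t(u) = 0
h*(-130 + t(1/(-5))) = 784*(-130 + 0) = 784*(-130) = -101920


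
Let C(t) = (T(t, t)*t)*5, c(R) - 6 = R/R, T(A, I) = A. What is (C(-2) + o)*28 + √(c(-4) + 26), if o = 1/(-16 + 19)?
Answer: 1708/3 + √33 ≈ 575.08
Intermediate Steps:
o = ⅓ (o = 1/3 = ⅓ ≈ 0.33333)
c(R) = 7 (c(R) = 6 + R/R = 6 + 1 = 7)
C(t) = 5*t² (C(t) = (t*t)*5 = t²*5 = 5*t²)
(C(-2) + o)*28 + √(c(-4) + 26) = (5*(-2)² + ⅓)*28 + √(7 + 26) = (5*4 + ⅓)*28 + √33 = (20 + ⅓)*28 + √33 = (61/3)*28 + √33 = 1708/3 + √33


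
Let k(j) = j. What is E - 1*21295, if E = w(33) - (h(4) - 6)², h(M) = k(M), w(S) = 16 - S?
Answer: -21316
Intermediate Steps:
h(M) = M
E = -21 (E = (16 - 1*33) - (4 - 6)² = (16 - 33) - 1*(-2)² = -17 - 1*4 = -17 - 4 = -21)
E - 1*21295 = -21 - 1*21295 = -21 - 21295 = -21316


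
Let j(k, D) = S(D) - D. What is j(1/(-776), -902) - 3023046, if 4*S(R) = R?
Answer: -6044739/2 ≈ -3.0224e+6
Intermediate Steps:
S(R) = R/4
j(k, D) = -3*D/4 (j(k, D) = D/4 - D = -3*D/4)
j(1/(-776), -902) - 3023046 = -¾*(-902) - 3023046 = 1353/2 - 3023046 = -6044739/2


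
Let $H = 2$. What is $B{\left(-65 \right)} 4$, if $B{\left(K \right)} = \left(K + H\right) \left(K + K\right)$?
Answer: $32760$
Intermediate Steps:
$B{\left(K \right)} = 2 K \left(2 + K\right)$ ($B{\left(K \right)} = \left(K + 2\right) \left(K + K\right) = \left(2 + K\right) 2 K = 2 K \left(2 + K\right)$)
$B{\left(-65 \right)} 4 = 2 \left(-65\right) \left(2 - 65\right) 4 = 2 \left(-65\right) \left(-63\right) 4 = 8190 \cdot 4 = 32760$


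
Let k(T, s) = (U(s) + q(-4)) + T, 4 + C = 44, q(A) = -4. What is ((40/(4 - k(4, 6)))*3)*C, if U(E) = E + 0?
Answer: -2400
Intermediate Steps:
U(E) = E
C = 40 (C = -4 + 44 = 40)
k(T, s) = -4 + T + s (k(T, s) = (s - 4) + T = (-4 + s) + T = -4 + T + s)
((40/(4 - k(4, 6)))*3)*C = ((40/(4 - (-4 + 4 + 6)))*3)*40 = ((40/(4 - 1*6))*3)*40 = ((40/(4 - 6))*3)*40 = ((40/(-2))*3)*40 = ((40*(-½))*3)*40 = -20*3*40 = -60*40 = -2400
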